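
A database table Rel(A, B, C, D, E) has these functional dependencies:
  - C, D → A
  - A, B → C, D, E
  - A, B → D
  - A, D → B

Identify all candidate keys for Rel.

{A, B}, {A, D}, {C, D}

{A, B}⁺ = {A, B, C, D, E} — all of the relation — so {A, B} is a candidate key.
{A, D}⁺ = {A, B, C, D, E} — all of the relation — so {A, D} is a candidate key.
{C, D}⁺ = {A, B, C, D, E} — all of the relation — so {C, D} is a candidate key.
Any other superkey properly contains one of these, so there are no further candidate keys.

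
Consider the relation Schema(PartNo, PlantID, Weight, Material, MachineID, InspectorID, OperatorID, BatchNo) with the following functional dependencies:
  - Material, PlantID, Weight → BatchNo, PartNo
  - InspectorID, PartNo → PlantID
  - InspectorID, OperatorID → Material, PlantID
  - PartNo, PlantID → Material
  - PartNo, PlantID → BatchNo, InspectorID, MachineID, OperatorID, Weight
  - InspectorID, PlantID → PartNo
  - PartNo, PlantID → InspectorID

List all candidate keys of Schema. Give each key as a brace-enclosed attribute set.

{InspectorID, OperatorID} is a candidate key since {InspectorID, OperatorID}⁺ = {BatchNo, InspectorID, MachineID, Material, OperatorID, PartNo, PlantID, Weight} covers every attribute.
{InspectorID, PartNo} is a candidate key since {InspectorID, PartNo}⁺ = {BatchNo, InspectorID, MachineID, Material, OperatorID, PartNo, PlantID, Weight} covers every attribute.
{InspectorID, PlantID} is a candidate key since {InspectorID, PlantID}⁺ = {BatchNo, InspectorID, MachineID, Material, OperatorID, PartNo, PlantID, Weight} covers every attribute.
{PartNo, PlantID} is a candidate key since {PartNo, PlantID}⁺ = {BatchNo, InspectorID, MachineID, Material, OperatorID, PartNo, PlantID, Weight} covers every attribute.
{Material, PlantID, Weight} is a candidate key since {Material, PlantID, Weight}⁺ = {BatchNo, InspectorID, MachineID, Material, OperatorID, PartNo, PlantID, Weight} covers every attribute.
These are minimal and exhaustive — every other superkey contains one of them.

{InspectorID, OperatorID}, {InspectorID, PartNo}, {InspectorID, PlantID}, {Material, PlantID, Weight}, {PartNo, PlantID}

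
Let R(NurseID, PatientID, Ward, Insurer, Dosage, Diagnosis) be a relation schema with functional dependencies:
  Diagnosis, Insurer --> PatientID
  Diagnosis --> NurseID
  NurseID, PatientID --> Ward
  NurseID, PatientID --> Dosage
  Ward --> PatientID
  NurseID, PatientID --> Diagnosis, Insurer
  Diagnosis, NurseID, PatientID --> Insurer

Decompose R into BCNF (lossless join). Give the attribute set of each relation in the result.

Candidate keys of the original relation: {Diagnosis, Insurer}, {Diagnosis, PatientID}, {Diagnosis, Ward}, {NurseID, PatientID}, {NurseID, Ward}.
Within {Diagnosis, Dosage, Insurer, NurseID, PatientID, Ward}: {Diagnosis}⁺ ∩ {Diagnosis, Dosage, Insurer, NurseID, PatientID, Ward} = {Diagnosis, NurseID}, not the whole set, so Diagnosis --> NurseID violates BCNF; decompose into {Diagnosis, NurseID} and {Diagnosis, Dosage, Insurer, PatientID, Ward}.
{Diagnosis, NurseID} is in BCNF.
Within {Diagnosis, Dosage, Insurer, PatientID, Ward}: {Ward}⁺ ∩ {Diagnosis, Dosage, Insurer, PatientID, Ward} = {PatientID, Ward}, not the whole set, so Ward --> PatientID violates BCNF; decompose into {PatientID, Ward} and {Diagnosis, Dosage, Insurer, Ward}.
{PatientID, Ward} is in BCNF.
{Diagnosis, Dosage, Insurer, Ward} is in BCNF.

{Diagnosis, Dosage, Insurer, Ward}; {Diagnosis, NurseID}; {PatientID, Ward}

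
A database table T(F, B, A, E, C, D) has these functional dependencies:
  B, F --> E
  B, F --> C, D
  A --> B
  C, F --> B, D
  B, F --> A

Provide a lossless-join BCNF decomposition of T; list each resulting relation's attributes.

{A, B}; {A, C, D, E, F}

Candidate keys of the original relation: {A, F}, {B, F}, {C, F}.
Within {A, B, C, D, E, F}: {A}⁺ ∩ {A, B, C, D, E, F} = {A, B}, not the whole set, so A --> B violates BCNF; decompose into {A, B} and {A, C, D, E, F}.
{A, B} has no BCNF violation.
{A, C, D, E, F} has no BCNF violation.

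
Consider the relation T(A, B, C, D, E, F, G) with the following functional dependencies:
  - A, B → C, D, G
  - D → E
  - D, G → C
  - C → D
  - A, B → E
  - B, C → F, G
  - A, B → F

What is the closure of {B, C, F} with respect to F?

{B, C, D, E, F, G}

Start with {B, C, F}.
C → D applies; add {D} → now {B, C, D, F}.
B, C → F, G applies; add {G} → now {B, C, D, F, G}.
D → E applies; add {E} → now {B, C, D, E, F, G}.
No further FD applies.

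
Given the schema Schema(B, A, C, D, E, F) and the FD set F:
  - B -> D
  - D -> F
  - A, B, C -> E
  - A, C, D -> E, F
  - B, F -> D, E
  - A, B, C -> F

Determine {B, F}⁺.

{B, D, E, F}

Start with {B, F}.
B -> D applies; add {D} → now {B, D, F}.
B, F -> D, E applies; add {E} → now {B, D, E, F}.
No further FD applies.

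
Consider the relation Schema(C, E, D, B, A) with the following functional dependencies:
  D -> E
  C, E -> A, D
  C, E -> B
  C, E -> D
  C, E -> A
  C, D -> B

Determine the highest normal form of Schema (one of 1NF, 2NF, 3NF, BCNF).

Candidate keys: {C, D}, {C, E}. Prime attributes: {C, D, E}.
For D -> E we have {D}⁺ = {D, E}; {D} is not a superkey, so BCNF fails.
But every attribute on its right side ({E}) is prime, and the same holds for every other non-superkey FD, so 3NF still holds.

3NF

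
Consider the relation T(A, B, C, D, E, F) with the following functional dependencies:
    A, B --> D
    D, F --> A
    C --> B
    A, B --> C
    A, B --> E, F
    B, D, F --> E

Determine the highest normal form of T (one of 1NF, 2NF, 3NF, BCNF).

Candidate keys: {A, B}, {A, C}, {B, D, F}, {C, D, F}. Prime attributes: {A, B, C, D, F}.
For D, F --> A we have {D, F}⁺ = {A, D, F}; {D, F} is not a superkey, so BCNF fails.
But every attribute on its right side ({A}) is prime, and the same holds for every other non-superkey FD, so 3NF still holds.

3NF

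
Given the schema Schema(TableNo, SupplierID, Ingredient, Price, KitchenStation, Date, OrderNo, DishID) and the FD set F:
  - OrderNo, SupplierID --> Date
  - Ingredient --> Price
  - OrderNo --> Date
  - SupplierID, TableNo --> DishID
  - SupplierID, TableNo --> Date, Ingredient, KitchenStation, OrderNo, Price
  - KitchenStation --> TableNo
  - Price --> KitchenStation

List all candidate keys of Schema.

{Ingredient, SupplierID}, {KitchenStation, SupplierID}, {Price, SupplierID}, {SupplierID, TableNo}

{SupplierID} never appears on the right of any FD, so every key must include it.
{Ingredient, SupplierID}⁺ = {Date, DishID, Ingredient, KitchenStation, OrderNo, Price, SupplierID, TableNo}, which is every attribute, so {Ingredient, SupplierID} is a candidate key.
{KitchenStation, SupplierID}⁺ = {Date, DishID, Ingredient, KitchenStation, OrderNo, Price, SupplierID, TableNo}, which is every attribute, so {KitchenStation, SupplierID} is a candidate key.
{Price, SupplierID}⁺ = {Date, DishID, Ingredient, KitchenStation, OrderNo, Price, SupplierID, TableNo}, which is every attribute, so {Price, SupplierID} is a candidate key.
{SupplierID, TableNo}⁺ = {Date, DishID, Ingredient, KitchenStation, OrderNo, Price, SupplierID, TableNo}, which is every attribute, so {SupplierID, TableNo} is a candidate key.
Any other superkey properly contains one of these, so there are no further candidate keys.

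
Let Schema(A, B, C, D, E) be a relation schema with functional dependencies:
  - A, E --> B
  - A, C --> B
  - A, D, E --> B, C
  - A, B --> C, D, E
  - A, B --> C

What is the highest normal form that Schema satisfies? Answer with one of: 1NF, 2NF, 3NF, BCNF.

BCNF

Candidate keys: {A, B}, {A, C}, {A, E}. Prime attributes: {A, B, C, E}.
The left-hand side of every FD is a superkey, so BCNF is satisfied.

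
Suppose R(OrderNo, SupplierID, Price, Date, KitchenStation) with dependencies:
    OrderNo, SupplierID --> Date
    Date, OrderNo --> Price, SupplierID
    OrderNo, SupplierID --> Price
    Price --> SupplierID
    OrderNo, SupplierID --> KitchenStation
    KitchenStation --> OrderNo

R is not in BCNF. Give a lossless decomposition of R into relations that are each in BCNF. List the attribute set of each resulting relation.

{Date, KitchenStation, Price}; {KitchenStation, OrderNo}; {Price, SupplierID}

Candidate keys of the original relation: {Date, KitchenStation}, {Date, OrderNo}, {KitchenStation, Price}, {KitchenStation, SupplierID}, {OrderNo, Price}, {OrderNo, SupplierID}.
In {Date, KitchenStation, OrderNo, Price, SupplierID}, {Price} is not a superkey ({Price}⁺ restricted to this set is {Price, SupplierID}), so split on Price --> SupplierID into {Price, SupplierID} and {Date, KitchenStation, OrderNo, Price}.
{Price, SupplierID} is in BCNF.
In {Date, KitchenStation, OrderNo, Price}, {KitchenStation} is not a superkey ({KitchenStation}⁺ restricted to this set is {KitchenStation, OrderNo}), so split on KitchenStation --> OrderNo into {KitchenStation, OrderNo} and {Date, KitchenStation, Price}.
{KitchenStation, OrderNo} is in BCNF.
{Date, KitchenStation, Price} is in BCNF.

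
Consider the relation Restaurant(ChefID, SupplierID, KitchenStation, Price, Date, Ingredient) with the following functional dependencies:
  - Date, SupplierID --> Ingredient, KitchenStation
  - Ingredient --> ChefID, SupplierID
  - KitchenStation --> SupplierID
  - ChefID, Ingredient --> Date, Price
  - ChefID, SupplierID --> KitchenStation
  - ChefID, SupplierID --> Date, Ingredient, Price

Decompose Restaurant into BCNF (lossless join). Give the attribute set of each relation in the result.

Candidate keys of the original relation: {ChefID, KitchenStation}, {ChefID, SupplierID}, {Date, KitchenStation}, {Date, SupplierID}, {Ingredient}.
In {ChefID, Date, Ingredient, KitchenStation, Price, SupplierID}, {KitchenStation} is not a superkey ({KitchenStation}⁺ restricted to this set is {KitchenStation, SupplierID}), so split on KitchenStation --> SupplierID into {KitchenStation, SupplierID} and {ChefID, Date, Ingredient, KitchenStation, Price}.
{KitchenStation, SupplierID} has no BCNF violation.
{ChefID, Date, Ingredient, KitchenStation, Price} has no BCNF violation.

{ChefID, Date, Ingredient, KitchenStation, Price}; {KitchenStation, SupplierID}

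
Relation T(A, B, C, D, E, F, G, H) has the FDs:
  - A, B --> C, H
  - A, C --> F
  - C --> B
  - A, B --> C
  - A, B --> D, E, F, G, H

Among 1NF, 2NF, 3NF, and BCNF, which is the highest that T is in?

3NF

Candidate keys: {A, B}, {A, C}. Prime attributes: {A, B, C}.
C --> B breaks BCNF: {C}⁺ = {B, C}, so {C} is not a superkey.
Since {B} ⊆ prime attributes and every other non-superkey FD also has a prime right side, the schema is in 3NF.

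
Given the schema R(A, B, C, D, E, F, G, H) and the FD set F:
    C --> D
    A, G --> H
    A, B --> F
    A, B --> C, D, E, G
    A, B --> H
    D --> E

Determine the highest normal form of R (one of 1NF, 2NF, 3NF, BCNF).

2NF

Candidate key: {A, B}. Prime attributes: {A, B}.
For C --> D we have {C}⁺ = {C, D, E}; {C} is not a superkey, so BCNF fails.
C --> D determines the non-prime attribute {D} from a non-superkey — 3NF is violated.
Checking every proper subset of each key, none determines a non-prime attribute — 2NF is satisfied.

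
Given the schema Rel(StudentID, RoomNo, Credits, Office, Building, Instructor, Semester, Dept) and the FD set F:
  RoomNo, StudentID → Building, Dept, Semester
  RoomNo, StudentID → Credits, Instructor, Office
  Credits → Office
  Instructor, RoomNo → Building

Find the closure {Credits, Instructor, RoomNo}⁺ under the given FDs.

{Building, Credits, Instructor, Office, RoomNo}

Start with {Credits, Instructor, RoomNo}.
Credits → Office applies; add {Office} → now {Credits, Instructor, Office, RoomNo}.
Instructor, RoomNo → Building applies; add {Building} → now {Building, Credits, Instructor, Office, RoomNo}.
No further FD applies.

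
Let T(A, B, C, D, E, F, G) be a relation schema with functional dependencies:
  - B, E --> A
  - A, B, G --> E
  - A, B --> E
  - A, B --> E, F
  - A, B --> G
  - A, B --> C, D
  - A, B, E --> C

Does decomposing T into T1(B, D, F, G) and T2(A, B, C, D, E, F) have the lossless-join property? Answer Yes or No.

T1 ∩ T2 = {B, D, F}; its closure under F is {B, D, F}.
T1 ⊄ {B, D, F} and T2 ⊄ {B, D, F}, so the split is lossy.

No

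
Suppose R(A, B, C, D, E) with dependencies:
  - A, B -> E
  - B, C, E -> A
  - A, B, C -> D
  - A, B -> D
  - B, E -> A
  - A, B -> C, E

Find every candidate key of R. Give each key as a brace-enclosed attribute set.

{A, B}, {B, E}

{B} never appears on the right of any FD, so every key must include it.
Closure of {A, B} is {A, B, C, D, E}, the whole schema; {A, B} is a candidate key.
Closure of {B, E} is {A, B, C, D, E}, the whole schema; {B, E} is a candidate key.
Any other superkey properly contains one of these, so there are no further candidate keys.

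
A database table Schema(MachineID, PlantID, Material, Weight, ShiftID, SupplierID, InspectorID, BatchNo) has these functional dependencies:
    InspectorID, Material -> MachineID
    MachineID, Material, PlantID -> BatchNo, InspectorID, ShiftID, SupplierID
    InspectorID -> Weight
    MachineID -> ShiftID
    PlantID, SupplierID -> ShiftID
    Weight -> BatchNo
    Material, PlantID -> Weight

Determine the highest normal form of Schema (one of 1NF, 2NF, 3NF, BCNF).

1NF

Candidate keys: {InspectorID, Material, PlantID}, {MachineID, Material, PlantID}. Prime attributes: {InspectorID, MachineID, Material, PlantID}.
InspectorID, Material -> MachineID: {InspectorID, Material}⁺ = {BatchNo, InspectorID, MachineID, Material, ShiftID, Weight}, which is not all of the attributes, so the left side is not a superkey — BCNF is violated.
InspectorID -> Weight has non-prime {Weight} on the right and a non-superkey on the left, so 3NF fails.
The proper key subset {InspectorID} of {InspectorID, Material, PlantID} determines non-prime {BatchNo, Weight}, so the relation is not even in 2NF.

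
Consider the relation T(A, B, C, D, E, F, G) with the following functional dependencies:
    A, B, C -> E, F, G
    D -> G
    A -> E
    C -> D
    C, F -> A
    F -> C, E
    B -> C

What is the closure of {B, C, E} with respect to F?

Start with {B, C, E}.
C -> D applies; add {D} → now {B, C, D, E}.
D -> G applies; add {G} → now {B, C, D, E, G}.
No further FD applies.

{B, C, D, E, G}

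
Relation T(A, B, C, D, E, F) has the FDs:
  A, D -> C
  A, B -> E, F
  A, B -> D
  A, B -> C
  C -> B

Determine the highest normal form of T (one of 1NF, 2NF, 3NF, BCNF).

3NF

Candidate keys: {A, B}, {A, C}, {A, D}. Prime attributes: {A, B, C, D}.
For C -> B we have {C}⁺ = {B, C}; {C} is not a superkey, so BCNF fails.
Its right-hand attributes {B} are all prime, as are those of every other non-superkey FD — the relation is in 3NF.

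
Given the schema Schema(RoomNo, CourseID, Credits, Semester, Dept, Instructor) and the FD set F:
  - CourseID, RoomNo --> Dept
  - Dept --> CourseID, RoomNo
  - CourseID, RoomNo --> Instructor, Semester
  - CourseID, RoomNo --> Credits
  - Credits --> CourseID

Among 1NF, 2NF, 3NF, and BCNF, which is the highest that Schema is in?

3NF

Candidate keys: {CourseID, RoomNo}, {Credits, RoomNo}, {Dept}. Prime attributes: {CourseID, Credits, Dept, RoomNo}.
Credits --> CourseID breaks BCNF: {Credits}⁺ = {CourseID, Credits}, so {Credits} is not a superkey.
But every attribute on its right side ({CourseID}) is prime, and the same holds for every other non-superkey FD, so 3NF still holds.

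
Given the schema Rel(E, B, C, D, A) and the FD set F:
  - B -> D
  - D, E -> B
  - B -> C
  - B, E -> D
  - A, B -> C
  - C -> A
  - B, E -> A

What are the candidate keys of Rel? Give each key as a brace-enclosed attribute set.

Attributes never on any right-hand side: {E} — every candidate key must contain it.
{B, E}⁺ = {A, B, C, D, E} — all of the relation — so {B, E} is a candidate key.
{D, E}⁺ = {A, B, C, D, E} — all of the relation — so {D, E} is a candidate key.
No proper subset of any of these is a key, and no other minimal superkey exists.

{B, E}, {D, E}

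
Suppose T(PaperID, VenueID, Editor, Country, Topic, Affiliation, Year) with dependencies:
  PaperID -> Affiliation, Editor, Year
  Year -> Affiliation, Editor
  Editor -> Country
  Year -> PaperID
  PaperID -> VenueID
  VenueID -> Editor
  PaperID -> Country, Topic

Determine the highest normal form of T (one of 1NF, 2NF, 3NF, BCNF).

2NF

Candidate keys: {PaperID}, {Year}. Prime attributes: {PaperID, Year}.
For Editor -> Country we have {Editor}⁺ = {Country, Editor}; {Editor} is not a superkey, so BCNF fails.
Editor -> Country has non-prime {Country} on the right and a non-superkey on the left, so 3NF fails.
With only single-attribute keys there can be no partial dependency, so 2NF holds.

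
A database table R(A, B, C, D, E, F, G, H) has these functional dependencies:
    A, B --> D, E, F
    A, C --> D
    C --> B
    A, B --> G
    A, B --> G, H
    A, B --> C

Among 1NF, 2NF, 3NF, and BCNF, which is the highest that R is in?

3NF

Candidate keys: {A, B}, {A, C}. Prime attributes: {A, B, C}.
For C --> B we have {C}⁺ = {B, C}; {C} is not a superkey, so BCNF fails.
Since {B} ⊆ prime attributes and every other non-superkey FD also has a prime right side, the schema is in 3NF.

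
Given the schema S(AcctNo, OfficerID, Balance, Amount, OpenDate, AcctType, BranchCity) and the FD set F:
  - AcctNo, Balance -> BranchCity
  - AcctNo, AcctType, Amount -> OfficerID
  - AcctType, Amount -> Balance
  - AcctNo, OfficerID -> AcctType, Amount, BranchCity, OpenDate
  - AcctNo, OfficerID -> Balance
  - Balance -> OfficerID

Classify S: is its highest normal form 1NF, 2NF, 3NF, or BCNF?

3NF

Candidate keys: {AcctNo, AcctType, Amount}, {AcctNo, Balance}, {AcctNo, OfficerID}. Prime attributes: {AcctNo, AcctType, Amount, Balance, OfficerID}.
AcctType, Amount -> Balance breaks BCNF: {AcctType, Amount}⁺ = {AcctType, Amount, Balance, OfficerID}, so {AcctType, Amount} is not a superkey.
Its right-hand attributes {Balance} are all prime, as are those of every other non-superkey FD — the relation is in 3NF.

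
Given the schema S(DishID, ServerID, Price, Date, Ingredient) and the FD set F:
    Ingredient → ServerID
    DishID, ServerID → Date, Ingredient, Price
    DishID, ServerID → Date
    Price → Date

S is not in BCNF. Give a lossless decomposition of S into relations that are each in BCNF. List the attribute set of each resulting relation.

{Date, Price}; {DishID, Ingredient, Price}; {Ingredient, ServerID}

Candidate keys of the original relation: {DishID, Ingredient}, {DishID, ServerID}.
In {Date, DishID, Ingredient, Price, ServerID}, {Ingredient} is not a superkey ({Ingredient}⁺ restricted to this set is {Ingredient, ServerID}), so split on Ingredient → ServerID into {Ingredient, ServerID} and {Date, DishID, Ingredient, Price}.
{Ingredient, ServerID}: every determinant is a superkey — BCNF.
In {Date, DishID, Ingredient, Price}, {Price} is not a superkey ({Price}⁺ restricted to this set is {Date, Price}), so split on Price → Date into {Date, Price} and {DishID, Ingredient, Price}.
{Date, Price}: every determinant is a superkey — BCNF.
{DishID, Ingredient, Price}: every determinant is a superkey — BCNF.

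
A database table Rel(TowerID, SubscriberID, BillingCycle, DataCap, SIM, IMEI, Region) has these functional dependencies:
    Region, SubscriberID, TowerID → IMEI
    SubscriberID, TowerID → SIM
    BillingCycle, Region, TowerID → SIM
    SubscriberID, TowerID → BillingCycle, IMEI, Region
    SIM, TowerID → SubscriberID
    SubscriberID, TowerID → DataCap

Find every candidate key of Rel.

{BillingCycle, Region, TowerID}, {SIM, TowerID}, {SubscriberID, TowerID}

No FD produces {TowerID}, so it must be in every candidate key.
Closure of {SIM, TowerID} is {BillingCycle, DataCap, IMEI, Region, SIM, SubscriberID, TowerID}, the whole schema; {SIM, TowerID} is a candidate key.
Closure of {SubscriberID, TowerID} is {BillingCycle, DataCap, IMEI, Region, SIM, SubscriberID, TowerID}, the whole schema; {SubscriberID, TowerID} is a candidate key.
Closure of {BillingCycle, Region, TowerID} is {BillingCycle, DataCap, IMEI, Region, SIM, SubscriberID, TowerID}, the whole schema; {BillingCycle, Region, TowerID} is a candidate key.
No proper subset of any of these is a key, and no other minimal superkey exists.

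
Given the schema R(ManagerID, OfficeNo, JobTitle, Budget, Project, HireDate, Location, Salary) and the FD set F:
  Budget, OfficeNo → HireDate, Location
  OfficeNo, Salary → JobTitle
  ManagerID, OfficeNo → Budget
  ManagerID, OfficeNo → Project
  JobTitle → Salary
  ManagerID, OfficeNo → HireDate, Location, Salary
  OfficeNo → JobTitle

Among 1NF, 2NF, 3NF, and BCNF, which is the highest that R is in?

1NF

Candidate key: {ManagerID, OfficeNo}. Prime attributes: {ManagerID, OfficeNo}.
Budget, OfficeNo → HireDate, Location: {Budget, OfficeNo}⁺ = {Budget, HireDate, JobTitle, Location, OfficeNo, Salary}, which is not all of the attributes, so the left side is not a superkey — BCNF is violated.
Budget, OfficeNo → HireDate, Location determines the non-prime attributes {HireDate, Location} from a non-superkey — 3NF is violated.
The proper key subset {OfficeNo} of {ManagerID, OfficeNo} determines non-prime {JobTitle, Salary}, so the relation is not even in 2NF.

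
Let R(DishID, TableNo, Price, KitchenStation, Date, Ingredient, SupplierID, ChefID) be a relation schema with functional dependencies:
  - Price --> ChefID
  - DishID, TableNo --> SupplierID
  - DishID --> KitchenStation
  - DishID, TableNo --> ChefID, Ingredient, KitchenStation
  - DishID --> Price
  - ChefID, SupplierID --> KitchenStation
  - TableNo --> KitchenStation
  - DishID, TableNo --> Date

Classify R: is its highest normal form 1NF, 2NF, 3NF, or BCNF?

Candidate key: {DishID, TableNo}. Prime attributes: {DishID, TableNo}.
For Price --> ChefID we have {Price}⁺ = {ChefID, Price}; {Price} is not a superkey, so BCNF fails.
Because {ChefID} is non-prime and the left side of Price --> ChefID is not a superkey, the relation is not in 3NF.
Since {DishID} ⊂ {DishID, TableNo} and {DishID}⁺ ⊇ {ChefID, KitchenStation, Price} with {ChefID, KitchenStation, Price} non-prime, there is a partial dependency; 2NF fails.

1NF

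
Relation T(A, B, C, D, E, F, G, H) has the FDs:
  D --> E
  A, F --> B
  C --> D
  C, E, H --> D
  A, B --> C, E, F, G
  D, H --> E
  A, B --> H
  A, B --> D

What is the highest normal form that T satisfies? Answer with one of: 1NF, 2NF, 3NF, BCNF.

2NF

Candidate keys: {A, B}, {A, F}. Prime attributes: {A, B, F}.
D --> E breaks BCNF: {D}⁺ = {D, E}, so {D} is not a superkey.
Because {E} is non-prime and the left side of D --> E is not a superkey, the relation is not in 3NF.
Checking every proper subset of each key, none determines a non-prime attribute — 2NF is satisfied.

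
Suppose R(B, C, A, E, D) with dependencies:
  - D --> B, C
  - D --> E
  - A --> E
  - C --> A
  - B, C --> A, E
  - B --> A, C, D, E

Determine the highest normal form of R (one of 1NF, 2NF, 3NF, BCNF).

2NF

Candidate keys: {B}, {D}. Prime attributes: {B, D}.
For A --> E we have {A}⁺ = {A, E}; {A} is not a superkey, so BCNF fails.
Because {E} is non-prime and the left side of A --> E is not a superkey, the relation is not in 3NF.
With only single-attribute keys there can be no partial dependency, so 2NF holds.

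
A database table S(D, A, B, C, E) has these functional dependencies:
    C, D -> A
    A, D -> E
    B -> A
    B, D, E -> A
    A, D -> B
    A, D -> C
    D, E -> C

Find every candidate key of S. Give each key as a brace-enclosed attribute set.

{D} never appears on the right of any FD, so every key must include it.
{A, D} is a candidate key since {A, D}⁺ = {A, B, C, D, E} covers every attribute.
{B, D} is a candidate key since {B, D}⁺ = {A, B, C, D, E} covers every attribute.
{C, D} is a candidate key since {C, D}⁺ = {A, B, C, D, E} covers every attribute.
{D, E} is a candidate key since {D, E}⁺ = {A, B, C, D, E} covers every attribute.
These are minimal and exhaustive — every other superkey contains one of them.

{A, D}, {B, D}, {C, D}, {D, E}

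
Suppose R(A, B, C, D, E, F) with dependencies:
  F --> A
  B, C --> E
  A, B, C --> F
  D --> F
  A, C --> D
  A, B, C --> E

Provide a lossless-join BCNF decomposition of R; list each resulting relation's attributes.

Candidate keys of the original relation: {A, B, C}, {B, C, D}, {B, C, F}.
Within {A, B, C, D, E, F}: {F}⁺ ∩ {A, B, C, D, E, F} = {A, F}, not the whole set, so F --> A violates BCNF; decompose into {A, F} and {B, C, D, E, F}.
{A, F} is in BCNF.
Within {B, C, D, E, F}: {B, C}⁺ ∩ {B, C, D, E, F} = {B, C, E}, not the whole set, so B, C --> E violates BCNF; decompose into {B, C, E} and {B, C, D, F}.
{B, C, E} is in BCNF.
Within {B, C, D, F}: {D}⁺ ∩ {B, C, D, F} = {D, F}, not the whole set, so D --> F violates BCNF; decompose into {D, F} and {B, C, D}.
{D, F} is in BCNF.
{B, C, D} is in BCNF.

{A, F}; {B, C, D}; {B, C, E}; {D, F}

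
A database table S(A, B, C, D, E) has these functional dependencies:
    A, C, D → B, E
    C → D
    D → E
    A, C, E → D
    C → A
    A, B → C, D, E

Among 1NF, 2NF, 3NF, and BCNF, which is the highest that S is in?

2NF

Candidate keys: {A, B}, {C}. Prime attributes: {A, B, C}.
For D → E we have {D}⁺ = {D, E}; {D} is not a superkey, so BCNF fails.
D → E has non-prime {E} on the right and a non-superkey on the left, so 3NF fails.
No non-prime attribute depends on a proper subset of any candidate key, so 2NF holds.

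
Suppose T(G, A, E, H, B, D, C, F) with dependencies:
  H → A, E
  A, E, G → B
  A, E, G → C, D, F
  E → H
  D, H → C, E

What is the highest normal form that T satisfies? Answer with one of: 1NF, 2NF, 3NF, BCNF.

Candidate keys: {E, G}, {G, H}. Prime attributes: {E, G, H}.
For H → A, E we have {H}⁺ = {A, E, H}; {H} is not a superkey, so BCNF fails.
H → A, E determines the non-prime attribute {A} from a non-superkey — 3NF is violated.
Since {E} ⊂ {E, G} and {E}⁺ ⊇ {A} with {A} non-prime, there is a partial dependency; 2NF fails.

1NF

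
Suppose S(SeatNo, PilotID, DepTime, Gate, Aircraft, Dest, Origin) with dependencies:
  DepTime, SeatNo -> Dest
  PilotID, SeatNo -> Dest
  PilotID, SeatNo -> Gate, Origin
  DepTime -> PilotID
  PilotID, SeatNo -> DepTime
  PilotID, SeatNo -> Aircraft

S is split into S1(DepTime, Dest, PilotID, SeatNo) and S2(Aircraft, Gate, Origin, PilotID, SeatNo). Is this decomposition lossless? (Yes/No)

Yes

Common attributes: {PilotID, SeatNo}; their closure is {Aircraft, DepTime, Dest, Gate, Origin, PilotID, SeatNo}.
S1 is contained in that closure, so S1 ∩ S2 -> S1 holds and the join is lossless.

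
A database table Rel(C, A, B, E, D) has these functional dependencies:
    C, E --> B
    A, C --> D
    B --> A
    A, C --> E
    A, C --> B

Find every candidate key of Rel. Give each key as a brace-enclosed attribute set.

No FD produces {C}, so it must be in every candidate key.
{A, C}⁺ = {A, B, C, D, E}, which is every attribute, so {A, C} is a candidate key.
{B, C}⁺ = {A, B, C, D, E}, which is every attribute, so {B, C} is a candidate key.
{C, E}⁺ = {A, B, C, D, E}, which is every attribute, so {C, E} is a candidate key.
Any other superkey properly contains one of these, so there are no further candidate keys.

{A, C}, {B, C}, {C, E}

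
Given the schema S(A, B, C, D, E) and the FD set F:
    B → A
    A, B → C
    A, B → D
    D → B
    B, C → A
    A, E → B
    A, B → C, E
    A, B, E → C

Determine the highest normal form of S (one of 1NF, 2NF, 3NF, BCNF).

BCNF

Candidate keys: {A, E}, {B}, {D}. Prime attributes: {A, B, D, E}.
Every FD has a superkey on the left, so the relation is in BCNF.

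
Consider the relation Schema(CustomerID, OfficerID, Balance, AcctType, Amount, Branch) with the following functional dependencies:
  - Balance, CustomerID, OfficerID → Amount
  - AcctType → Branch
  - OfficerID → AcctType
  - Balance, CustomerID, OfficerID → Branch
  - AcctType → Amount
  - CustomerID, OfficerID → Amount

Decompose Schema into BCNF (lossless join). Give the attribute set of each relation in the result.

{AcctType, Amount, Branch}; {AcctType, OfficerID}; {Balance, CustomerID, OfficerID}

Candidate key of the original relation: {Balance, CustomerID, OfficerID}.
Within {AcctType, Amount, Balance, Branch, CustomerID, OfficerID}: {AcctType}⁺ ∩ {AcctType, Amount, Balance, Branch, CustomerID, OfficerID} = {AcctType, Amount, Branch}, not the whole set, so AcctType → Amount, Branch violates BCNF; decompose into {AcctType, Amount, Branch} and {AcctType, Balance, CustomerID, OfficerID}.
{AcctType, Amount, Branch}: every determinant is a superkey — BCNF.
Within {AcctType, Balance, CustomerID, OfficerID}: {OfficerID}⁺ ∩ {AcctType, Balance, CustomerID, OfficerID} = {AcctType, OfficerID}, not the whole set, so OfficerID → AcctType violates BCNF; decompose into {AcctType, OfficerID} and {Balance, CustomerID, OfficerID}.
{AcctType, OfficerID}: every determinant is a superkey — BCNF.
{Balance, CustomerID, OfficerID}: every determinant is a superkey — BCNF.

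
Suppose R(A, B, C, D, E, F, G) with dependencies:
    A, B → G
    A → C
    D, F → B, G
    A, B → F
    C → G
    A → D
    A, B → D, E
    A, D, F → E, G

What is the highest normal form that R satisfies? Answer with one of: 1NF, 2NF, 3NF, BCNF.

Candidate keys: {A, B}, {A, F}. Prime attributes: {A, B, F}.
A → C breaks BCNF: {A}⁺ = {A, C, D, G}, so {A} is not a superkey.
A → C determines the non-prime attribute {C} from a non-superkey — 3NF is violated.
{A} is a proper subset of the key {A, B}, and {A}⁺ contains the non-prime attributes {C, D, G} — a partial dependency, so 2NF is violated.

1NF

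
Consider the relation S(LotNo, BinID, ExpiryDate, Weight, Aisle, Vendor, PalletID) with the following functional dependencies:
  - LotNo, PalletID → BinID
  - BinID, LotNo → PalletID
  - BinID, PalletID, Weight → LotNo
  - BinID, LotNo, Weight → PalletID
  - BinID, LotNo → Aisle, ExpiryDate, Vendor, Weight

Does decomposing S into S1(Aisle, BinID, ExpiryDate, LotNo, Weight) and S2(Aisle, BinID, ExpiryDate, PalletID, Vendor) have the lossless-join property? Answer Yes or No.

Common attributes: {Aisle, BinID, ExpiryDate}; their closure is {Aisle, BinID, ExpiryDate}.
The closure covers neither S1 nor S2 entirely; the join is not lossless.

No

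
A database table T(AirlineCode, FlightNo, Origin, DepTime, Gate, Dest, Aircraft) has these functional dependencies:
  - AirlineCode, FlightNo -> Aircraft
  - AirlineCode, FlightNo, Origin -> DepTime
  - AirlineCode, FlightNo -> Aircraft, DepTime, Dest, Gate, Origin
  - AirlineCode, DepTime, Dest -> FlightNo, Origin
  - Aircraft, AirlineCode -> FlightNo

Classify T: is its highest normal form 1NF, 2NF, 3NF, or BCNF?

BCNF

Candidate keys: {Aircraft, AirlineCode}, {AirlineCode, DepTime, Dest}, {AirlineCode, FlightNo}. Prime attributes: {Aircraft, AirlineCode, DepTime, Dest, FlightNo}.
The left-hand side of every FD is a superkey, so BCNF is satisfied.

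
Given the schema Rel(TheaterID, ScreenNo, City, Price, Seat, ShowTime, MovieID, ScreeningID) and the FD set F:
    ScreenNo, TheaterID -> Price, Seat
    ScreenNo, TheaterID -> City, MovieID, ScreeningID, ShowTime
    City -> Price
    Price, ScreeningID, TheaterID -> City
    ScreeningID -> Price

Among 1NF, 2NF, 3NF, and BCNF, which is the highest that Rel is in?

2NF

Candidate key: {ScreenNo, TheaterID}. Prime attributes: {ScreenNo, TheaterID}.
City -> Price: {City}⁺ = {City, Price}, which is not all of the attributes, so the left side is not a superkey — BCNF is violated.
City -> Price determines the non-prime attribute {Price} from a non-superkey — 3NF is violated.
No non-prime attribute depends on a proper subset of any candidate key, so 2NF holds.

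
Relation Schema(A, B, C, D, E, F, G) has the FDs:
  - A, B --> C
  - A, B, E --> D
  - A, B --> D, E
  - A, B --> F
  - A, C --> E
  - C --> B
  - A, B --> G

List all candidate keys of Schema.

{A} never appears on the right of any FD, so every key must include it.
{A, B} is a candidate key since {A, B}⁺ = {A, B, C, D, E, F, G} covers every attribute.
{A, C} is a candidate key since {A, C}⁺ = {A, B, C, D, E, F, G} covers every attribute.
No proper subset of any of these is a key, and no other minimal superkey exists.

{A, B}, {A, C}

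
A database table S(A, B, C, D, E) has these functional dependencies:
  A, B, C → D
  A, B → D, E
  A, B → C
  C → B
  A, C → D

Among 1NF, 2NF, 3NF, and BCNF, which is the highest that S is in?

3NF

Candidate keys: {A, B}, {A, C}. Prime attributes: {A, B, C}.
C → B breaks BCNF: {C}⁺ = {B, C}, so {C} is not a superkey.
Since {B} ⊆ prime attributes and every other non-superkey FD also has a prime right side, the schema is in 3NF.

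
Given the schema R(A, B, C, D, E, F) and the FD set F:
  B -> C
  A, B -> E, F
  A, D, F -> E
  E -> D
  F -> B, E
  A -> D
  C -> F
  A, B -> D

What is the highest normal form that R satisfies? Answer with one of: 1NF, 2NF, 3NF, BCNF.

1NF

Candidate keys: {A, B}, {A, C}, {A, F}. Prime attributes: {A, B, C, F}.
B -> C breaks BCNF: {B}⁺ = {B, C, D, E, F}, so {B} is not a superkey.
E -> D has non-prime {D} on the right and a non-superkey on the left, so 3NF fails.
{A} is a proper subset of the key {A, B}, and {A}⁺ contains the non-prime attribute {D} — a partial dependency, so 2NF is violated.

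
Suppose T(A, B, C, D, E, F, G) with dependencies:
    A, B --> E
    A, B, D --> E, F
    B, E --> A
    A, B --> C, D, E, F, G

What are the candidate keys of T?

Attributes never on any right-hand side: {B} — every candidate key must contain it.
Closure of {A, B} is {A, B, C, D, E, F, G}, the whole schema; {A, B} is a candidate key.
Closure of {B, E} is {A, B, C, D, E, F, G}, the whole schema; {B, E} is a candidate key.
Any other superkey properly contains one of these, so there are no further candidate keys.

{A, B}, {B, E}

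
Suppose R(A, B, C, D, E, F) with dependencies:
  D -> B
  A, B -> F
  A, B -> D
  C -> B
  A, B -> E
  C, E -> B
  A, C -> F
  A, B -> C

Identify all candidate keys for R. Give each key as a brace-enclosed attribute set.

No FD produces {A}, so it must be in every candidate key.
Closure of {A, B} is {A, B, C, D, E, F}, the whole schema; {A, B} is a candidate key.
Closure of {A, C} is {A, B, C, D, E, F}, the whole schema; {A, C} is a candidate key.
Closure of {A, D} is {A, B, C, D, E, F}, the whole schema; {A, D} is a candidate key.
These are minimal and exhaustive — every other superkey contains one of them.

{A, B}, {A, C}, {A, D}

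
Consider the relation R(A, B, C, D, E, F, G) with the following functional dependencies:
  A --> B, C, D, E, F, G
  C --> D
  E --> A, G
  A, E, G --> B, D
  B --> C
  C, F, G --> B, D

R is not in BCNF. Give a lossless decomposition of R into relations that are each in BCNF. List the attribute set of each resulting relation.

Candidate keys of the original relation: {A}, {E}.
In {A, B, C, D, E, F, G}, {C} is not a superkey ({C}⁺ restricted to this set is {C, D}), so split on C --> D into {C, D} and {A, B, C, E, F, G}.
{C, D} has no BCNF violation.
In {A, B, C, E, F, G}, {B} is not a superkey ({B}⁺ restricted to this set is {B, C}), so split on B --> C into {B, C} and {A, B, E, F, G}.
{B, C} has no BCNF violation.
{A, B, E, F, G} has no BCNF violation.

{A, B, E, F, G}; {B, C}; {C, D}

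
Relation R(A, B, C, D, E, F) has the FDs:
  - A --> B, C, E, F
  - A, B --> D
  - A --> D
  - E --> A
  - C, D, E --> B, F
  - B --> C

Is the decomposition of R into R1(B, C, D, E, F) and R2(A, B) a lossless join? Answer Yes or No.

No

The shared attributes are {B} and {B}⁺ = {B, C}.
The closure covers neither R1 nor R2 entirely; the join is not lossless.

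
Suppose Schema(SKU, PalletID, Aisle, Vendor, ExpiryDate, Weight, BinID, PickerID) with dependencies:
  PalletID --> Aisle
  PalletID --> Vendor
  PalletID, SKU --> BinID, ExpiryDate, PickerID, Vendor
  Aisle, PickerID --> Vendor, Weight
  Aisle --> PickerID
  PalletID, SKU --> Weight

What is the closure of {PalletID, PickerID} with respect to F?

{Aisle, PalletID, PickerID, Vendor, Weight}

Start with {PalletID, PickerID}.
PalletID --> Aisle applies; add {Aisle} → now {Aisle, PalletID, PickerID}.
PalletID --> Vendor applies; add {Vendor} → now {Aisle, PalletID, PickerID, Vendor}.
Aisle, PickerID --> Vendor, Weight applies; add {Weight} → now {Aisle, PalletID, PickerID, Vendor, Weight}.
No further FD applies.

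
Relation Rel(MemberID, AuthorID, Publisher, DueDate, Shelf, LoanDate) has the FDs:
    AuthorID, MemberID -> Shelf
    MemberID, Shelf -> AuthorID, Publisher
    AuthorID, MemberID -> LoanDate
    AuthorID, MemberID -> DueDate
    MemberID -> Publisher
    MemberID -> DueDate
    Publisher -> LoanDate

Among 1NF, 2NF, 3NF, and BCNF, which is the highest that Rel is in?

Candidate keys: {AuthorID, MemberID}, {MemberID, Shelf}. Prime attributes: {AuthorID, MemberID, Shelf}.
For MemberID -> Publisher we have {MemberID}⁺ = {DueDate, LoanDate, MemberID, Publisher}; {MemberID} is not a superkey, so BCNF fails.
Because {Publisher} is non-prime and the left side of MemberID -> Publisher is not a superkey, the relation is not in 3NF.
{MemberID} is a proper subset of the key {AuthorID, MemberID}, and {MemberID}⁺ contains the non-prime attributes {DueDate, LoanDate, Publisher} — a partial dependency, so 2NF is violated.

1NF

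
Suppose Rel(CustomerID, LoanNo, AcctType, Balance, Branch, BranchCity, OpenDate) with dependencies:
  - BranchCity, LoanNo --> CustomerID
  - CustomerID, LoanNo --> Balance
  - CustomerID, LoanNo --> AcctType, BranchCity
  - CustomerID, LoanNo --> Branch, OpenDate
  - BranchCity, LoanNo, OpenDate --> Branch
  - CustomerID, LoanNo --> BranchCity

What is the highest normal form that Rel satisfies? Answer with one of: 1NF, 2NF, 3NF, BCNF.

Candidate keys: {BranchCity, LoanNo}, {CustomerID, LoanNo}. Prime attributes: {BranchCity, CustomerID, LoanNo}.
Every FD has a superkey on the left, so the relation is in BCNF.

BCNF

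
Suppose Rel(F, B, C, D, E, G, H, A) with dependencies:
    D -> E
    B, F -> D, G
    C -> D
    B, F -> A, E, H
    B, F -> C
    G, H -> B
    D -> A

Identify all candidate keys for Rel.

Attributes never on any right-hand side: {F} — every candidate key must contain it.
{B, F} is a candidate key since {B, F}⁺ = {A, B, C, D, E, F, G, H} covers every attribute.
{F, G, H} is a candidate key since {F, G, H}⁺ = {A, B, C, D, E, F, G, H} covers every attribute.
No proper subset of any of these is a key, and no other minimal superkey exists.

{B, F}, {F, G, H}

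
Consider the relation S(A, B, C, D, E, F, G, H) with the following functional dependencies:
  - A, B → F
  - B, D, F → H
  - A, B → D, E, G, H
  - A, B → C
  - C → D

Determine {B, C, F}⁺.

Start with {B, C, F}.
C → D applies; add {D} → now {B, C, D, F}.
B, D, F → H applies; add {H} → now {B, C, D, F, H}.
No further FD applies.

{B, C, D, F, H}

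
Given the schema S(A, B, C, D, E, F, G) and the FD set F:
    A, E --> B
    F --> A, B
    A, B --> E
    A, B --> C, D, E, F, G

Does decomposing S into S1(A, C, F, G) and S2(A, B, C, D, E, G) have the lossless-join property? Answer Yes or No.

No

Common attributes: {A, C, G}; their closure is {A, C, G}.
Neither S1 nor S2 is contained in that closure, so the decomposition is lossy.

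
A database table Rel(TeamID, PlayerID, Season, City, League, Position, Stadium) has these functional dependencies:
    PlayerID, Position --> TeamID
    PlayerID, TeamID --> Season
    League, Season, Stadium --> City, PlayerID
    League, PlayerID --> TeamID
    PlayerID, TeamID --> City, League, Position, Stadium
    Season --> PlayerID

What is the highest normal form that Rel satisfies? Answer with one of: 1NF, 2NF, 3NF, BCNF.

3NF

Candidate keys: {League, PlayerID}, {League, Season}, {PlayerID, Position}, {PlayerID, TeamID}, {Position, Season}, {Season, TeamID}. Prime attributes: {League, PlayerID, Position, Season, TeamID}.
For Season --> PlayerID we have {Season}⁺ = {PlayerID, Season}; {Season} is not a superkey, so BCNF fails.
Since {PlayerID} ⊆ prime attributes and every other non-superkey FD also has a prime right side, the schema is in 3NF.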